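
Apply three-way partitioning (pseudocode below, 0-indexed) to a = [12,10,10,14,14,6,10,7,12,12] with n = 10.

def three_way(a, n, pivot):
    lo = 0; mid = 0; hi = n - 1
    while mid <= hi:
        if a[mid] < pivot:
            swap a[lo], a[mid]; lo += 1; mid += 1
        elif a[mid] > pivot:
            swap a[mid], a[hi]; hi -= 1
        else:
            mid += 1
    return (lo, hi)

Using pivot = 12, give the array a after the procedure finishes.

[10,10,6,10,7,12,12,12,14,14]

lo=0 mid=0 hi=9
12=12: mid=1
10<12: swap(0,1), lo=1 mid=2 ⇒ [10,12,10,14,14,6,10,7,12,12]
10<12: swap(1,2), lo=2 mid=3 ⇒ [10,10,12,14,14,6,10,7,12,12]
14>12: swap(3,9), hi=8 ⇒ [10,10,12,12,14,6,10,7,12,14]
12=12: mid=4
14>12: swap(4,8), hi=7 ⇒ [10,10,12,12,12,6,10,7,14,14]
12=12: mid=5
6<12: swap(2,5), lo=3 mid=6 ⇒ [10,10,6,12,12,12,10,7,14,14]
10<12: swap(3,6), lo=4 mid=7 ⇒ [10,10,6,10,12,12,12,7,14,14]
7<12: swap(4,7), lo=5 mid=8 ⇒ [10,10,6,10,7,12,12,12,14,14]
done. lo=5 hi=7; a=[10,10,6,10,7,12,12,12,14,14]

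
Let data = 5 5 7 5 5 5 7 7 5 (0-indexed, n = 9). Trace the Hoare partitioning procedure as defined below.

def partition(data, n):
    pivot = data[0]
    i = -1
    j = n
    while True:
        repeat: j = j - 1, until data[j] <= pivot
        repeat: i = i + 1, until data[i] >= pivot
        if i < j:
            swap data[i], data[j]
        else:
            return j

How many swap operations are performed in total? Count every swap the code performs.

3

pivot = data[0] = 5; i = -1, j = 9
j→8 (data[8]=5≤5), i→0 (data[0]=5≥5); i<j, swap → 5 5 7 5 5 5 7 7 5
j→5 (data[5]=5≤5), i→1 (data[1]=5≥5); i<j, swap → 5 5 7 5 5 5 7 7 5
j→4 (data[4]=5≤5), i→2 (data[2]=7≥5); i<j, swap → 5 5 5 5 7 5 7 7 5
j→3, i→3; i≥j, return j=3. data = 5 5 5 5 7 5 7 7 5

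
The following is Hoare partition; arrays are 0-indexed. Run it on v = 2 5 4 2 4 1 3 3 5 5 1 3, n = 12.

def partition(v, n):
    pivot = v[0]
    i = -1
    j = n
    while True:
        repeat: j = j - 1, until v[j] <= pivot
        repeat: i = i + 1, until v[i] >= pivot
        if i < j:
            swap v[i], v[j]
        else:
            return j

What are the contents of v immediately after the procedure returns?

pivot = v[0] = 2; i = -1, j = 12
j→10 (v[10]=1≤2), i→0 (v[0]=2≥2); i<j, swap → 1 5 4 2 4 1 3 3 5 5 2 3
j→5 (v[5]=1≤2), i→1 (v[1]=5≥2); i<j, swap → 1 1 4 2 4 5 3 3 5 5 2 3
j→3 (v[3]=2≤2), i→2 (v[2]=4≥2); i<j, swap → 1 1 2 4 4 5 3 3 5 5 2 3
j→2, i→3; i≥j, return j=2. v = 1 1 2 4 4 5 3 3 5 5 2 3

1 1 2 4 4 5 3 3 5 5 2 3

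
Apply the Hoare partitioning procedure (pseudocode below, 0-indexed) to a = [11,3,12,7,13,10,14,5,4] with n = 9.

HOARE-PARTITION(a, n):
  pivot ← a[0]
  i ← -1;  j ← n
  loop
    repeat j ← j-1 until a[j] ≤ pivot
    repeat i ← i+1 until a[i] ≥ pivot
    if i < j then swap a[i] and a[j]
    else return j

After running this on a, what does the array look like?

[4,3,5,7,10,13,14,12,11]

pivot = a[0] = 11; i = -1, j = 9
j→8 (a[8]=4≤11), i→0 (a[0]=11≥11); i<j, swap → [4,3,12,7,13,10,14,5,11]
j→7 (a[7]=5≤11), i→2 (a[2]=12≥11); i<j, swap → [4,3,5,7,13,10,14,12,11]
j→5 (a[5]=10≤11), i→4 (a[4]=13≥11); i<j, swap → [4,3,5,7,10,13,14,12,11]
j→4, i→5; i≥j, return j=4. a = [4,3,5,7,10,13,14,12,11]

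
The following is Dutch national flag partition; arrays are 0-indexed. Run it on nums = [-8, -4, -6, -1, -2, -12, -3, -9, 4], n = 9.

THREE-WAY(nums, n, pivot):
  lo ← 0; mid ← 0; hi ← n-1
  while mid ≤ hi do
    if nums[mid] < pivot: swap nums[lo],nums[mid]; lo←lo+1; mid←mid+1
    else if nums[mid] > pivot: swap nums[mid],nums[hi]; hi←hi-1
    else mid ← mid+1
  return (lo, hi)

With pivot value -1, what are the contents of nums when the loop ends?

lo=0 mid=0 hi=8
-8<-1: swap(0,0), lo=1 mid=1 ⇒ [-8, -4, -6, -1, -2, -12, -3, -9, 4]
-4<-1: swap(1,1), lo=2 mid=2 ⇒ [-8, -4, -6, -1, -2, -12, -3, -9, 4]
-6<-1: swap(2,2), lo=3 mid=3 ⇒ [-8, -4, -6, -1, -2, -12, -3, -9, 4]
-1=-1: mid=4
-2<-1: swap(3,4), lo=4 mid=5 ⇒ [-8, -4, -6, -2, -1, -12, -3, -9, 4]
-12<-1: swap(4,5), lo=5 mid=6 ⇒ [-8, -4, -6, -2, -12, -1, -3, -9, 4]
-3<-1: swap(5,6), lo=6 mid=7 ⇒ [-8, -4, -6, -2, -12, -3, -1, -9, 4]
-9<-1: swap(6,7), lo=7 mid=8 ⇒ [-8, -4, -6, -2, -12, -3, -9, -1, 4]
4>-1: swap(8,8), hi=7 ⇒ [-8, -4, -6, -2, -12, -3, -9, -1, 4]
done. lo=7 hi=7; nums=[-8, -4, -6, -2, -12, -3, -9, -1, 4]

[-8, -4, -6, -2, -12, -3, -9, -1, 4]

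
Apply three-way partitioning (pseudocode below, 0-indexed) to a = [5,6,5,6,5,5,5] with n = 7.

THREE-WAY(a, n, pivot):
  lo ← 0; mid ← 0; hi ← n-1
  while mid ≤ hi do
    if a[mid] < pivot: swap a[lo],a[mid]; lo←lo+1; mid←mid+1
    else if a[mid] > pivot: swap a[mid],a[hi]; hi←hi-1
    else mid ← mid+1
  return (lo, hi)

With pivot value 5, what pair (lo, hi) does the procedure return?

pivot = 5; lo=0, mid=0, hi=6
a[mid]=5=5: mid=1
a[mid]=6>5: swap a[1],a[6]; hi=5 → [5,5,5,6,5,5,6]
a[mid]=5=5: mid=2
a[mid]=5=5: mid=3
a[mid]=6>5: swap a[3],a[5]; hi=4 → [5,5,5,5,5,6,6]
a[mid]=5=5: mid=4
a[mid]=5=5: mid=5
end: lo=0, hi=4; a = [5,5,5,5,5,6,6]

(0, 4)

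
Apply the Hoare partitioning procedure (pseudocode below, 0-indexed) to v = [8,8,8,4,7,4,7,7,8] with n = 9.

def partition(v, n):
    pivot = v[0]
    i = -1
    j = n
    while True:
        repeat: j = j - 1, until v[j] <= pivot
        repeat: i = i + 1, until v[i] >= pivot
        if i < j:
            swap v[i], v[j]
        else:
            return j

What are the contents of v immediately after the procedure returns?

[8,7,7,4,7,4,8,8,8]

pivot = v[0] = 8; i = -1, j = 9
j→8 (v[8]=8≤8), i→0 (v[0]=8≥8); i<j, swap → [8,8,8,4,7,4,7,7,8]
j→7 (v[7]=7≤8), i→1 (v[1]=8≥8); i<j, swap → [8,7,8,4,7,4,7,8,8]
j→6 (v[6]=7≤8), i→2 (v[2]=8≥8); i<j, swap → [8,7,7,4,7,4,8,8,8]
j→5, i→6; i≥j, return j=5. v = [8,7,7,4,7,4,8,8,8]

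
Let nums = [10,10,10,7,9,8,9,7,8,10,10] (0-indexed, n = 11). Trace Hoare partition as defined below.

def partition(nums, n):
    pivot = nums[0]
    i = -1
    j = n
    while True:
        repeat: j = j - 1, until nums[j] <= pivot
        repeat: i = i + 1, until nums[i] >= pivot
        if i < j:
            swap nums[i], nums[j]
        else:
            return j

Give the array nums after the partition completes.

[10,10,8,7,9,8,9,7,10,10,10]

pivot=10
j stops at 10 (10), i stops at 0 (10); swap ⇒ [10,10,10,7,9,8,9,7,8,10,10]
j stops at 9 (10), i stops at 1 (10); swap ⇒ [10,10,10,7,9,8,9,7,8,10,10]
j stops at 8 (8), i stops at 2 (10); swap ⇒ [10,10,8,7,9,8,9,7,10,10,10]
j stops at 7, i stops at 8; i≥j ⇒ return 7. nums=[10,10,8,7,9,8,9,7,10,10,10]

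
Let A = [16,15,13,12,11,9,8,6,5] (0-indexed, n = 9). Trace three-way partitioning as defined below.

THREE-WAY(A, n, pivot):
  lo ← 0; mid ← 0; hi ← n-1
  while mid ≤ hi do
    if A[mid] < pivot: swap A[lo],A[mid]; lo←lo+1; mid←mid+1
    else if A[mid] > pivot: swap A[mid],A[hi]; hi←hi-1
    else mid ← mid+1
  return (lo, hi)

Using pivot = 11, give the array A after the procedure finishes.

lo=0 mid=0 hi=8
16>11: swap(0,8), hi=7 ⇒ [5,15,13,12,11,9,8,6,16]
5<11: swap(0,0), lo=1 mid=1 ⇒ [5,15,13,12,11,9,8,6,16]
15>11: swap(1,7), hi=6 ⇒ [5,6,13,12,11,9,8,15,16]
6<11: swap(1,1), lo=2 mid=2 ⇒ [5,6,13,12,11,9,8,15,16]
13>11: swap(2,6), hi=5 ⇒ [5,6,8,12,11,9,13,15,16]
8<11: swap(2,2), lo=3 mid=3 ⇒ [5,6,8,12,11,9,13,15,16]
12>11: swap(3,5), hi=4 ⇒ [5,6,8,9,11,12,13,15,16]
9<11: swap(3,3), lo=4 mid=4 ⇒ [5,6,8,9,11,12,13,15,16]
11=11: mid=5
done. lo=4 hi=4; A=[5,6,8,9,11,12,13,15,16]

[5,6,8,9,11,12,13,15,16]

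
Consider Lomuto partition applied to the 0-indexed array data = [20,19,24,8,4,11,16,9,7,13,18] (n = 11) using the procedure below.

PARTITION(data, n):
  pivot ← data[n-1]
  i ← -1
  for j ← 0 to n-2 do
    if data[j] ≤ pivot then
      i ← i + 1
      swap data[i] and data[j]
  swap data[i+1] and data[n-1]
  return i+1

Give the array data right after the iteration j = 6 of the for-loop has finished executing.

[8,4,11,16,19,24,20,9,7,13,18]

pivot = data[10] = 18; i = -1
j=0: data[0]=20 > 18 → no swap
j=1: data[1]=19 > 18 → no swap
j=2: data[2]=24 > 18 → no swap
j=3: data[3]=8 ≤ 18 → i=0, swap data[0],data[3] → [8,19,24,20,4,11,16,9,7,13,18]
j=4: data[4]=4 ≤ 18 → i=1, swap data[1],data[4] → [8,4,24,20,19,11,16,9,7,13,18]
j=5: data[5]=11 ≤ 18 → i=2, swap data[2],data[5] → [8,4,11,20,19,24,16,9,7,13,18]
j=6: data[6]=16 ≤ 18 → i=3, swap data[3],data[6] → [8,4,11,16,19,24,20,9,7,13,18]
(after j=6) data = [8,4,11,16,19,24,20,9,7,13,18]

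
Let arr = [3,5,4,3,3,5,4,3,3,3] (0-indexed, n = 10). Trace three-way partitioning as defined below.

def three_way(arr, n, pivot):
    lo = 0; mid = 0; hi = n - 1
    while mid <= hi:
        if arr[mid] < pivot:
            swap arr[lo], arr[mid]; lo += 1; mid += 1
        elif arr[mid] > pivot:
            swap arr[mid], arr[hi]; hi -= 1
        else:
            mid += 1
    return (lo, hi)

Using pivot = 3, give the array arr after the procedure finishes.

[3,3,3,3,3,3,4,5,4,5]

pivot = 3; lo=0, mid=0, hi=9
arr[mid]=3=3: mid=1
arr[mid]=5>3: swap arr[1],arr[9]; hi=8 → [3,3,4,3,3,5,4,3,3,5]
arr[mid]=3=3: mid=2
arr[mid]=4>3: swap arr[2],arr[8]; hi=7 → [3,3,3,3,3,5,4,3,4,5]
arr[mid]=3=3: mid=3
arr[mid]=3=3: mid=4
arr[mid]=3=3: mid=5
arr[mid]=5>3: swap arr[5],arr[7]; hi=6 → [3,3,3,3,3,3,4,5,4,5]
arr[mid]=3=3: mid=6
arr[mid]=4>3: swap arr[6],arr[6]; hi=5 → [3,3,3,3,3,3,4,5,4,5]
end: lo=0, hi=5; arr = [3,3,3,3,3,3,4,5,4,5]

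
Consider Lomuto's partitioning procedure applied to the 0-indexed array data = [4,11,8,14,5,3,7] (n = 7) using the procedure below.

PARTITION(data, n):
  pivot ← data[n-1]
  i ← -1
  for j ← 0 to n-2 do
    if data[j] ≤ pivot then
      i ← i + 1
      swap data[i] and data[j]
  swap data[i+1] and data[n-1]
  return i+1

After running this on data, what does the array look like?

pivot = data[6] = 7; i = -1
j=0: data[0]=4 ≤ 7 → i=0, swap data[0],data[0] (no change) → [4,11,8,14,5,3,7]
j=1: data[1]=11 > 7 → no swap
j=2: data[2]=8 > 7 → no swap
j=3: data[3]=14 > 7 → no swap
j=4: data[4]=5 ≤ 7 → i=1, swap data[1],data[4] → [4,5,8,14,11,3,7]
j=5: data[5]=3 ≤ 7 → i=2, swap data[2],data[5] → [4,5,3,14,11,8,7]
final swap data[3],data[6] → [4,5,3,7,11,8,14]; return 3

[4,5,3,7,11,8,14]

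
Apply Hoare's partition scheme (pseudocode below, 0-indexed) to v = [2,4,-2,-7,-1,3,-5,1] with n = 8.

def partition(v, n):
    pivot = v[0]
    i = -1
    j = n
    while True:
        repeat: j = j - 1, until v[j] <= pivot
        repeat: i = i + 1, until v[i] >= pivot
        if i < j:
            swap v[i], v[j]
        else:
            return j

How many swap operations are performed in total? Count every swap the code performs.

2

pivot=2
j stops at 7 (1), i stops at 0 (2); swap ⇒ [1,4,-2,-7,-1,3,-5,2]
j stops at 6 (-5), i stops at 1 (4); swap ⇒ [1,-5,-2,-7,-1,3,4,2]
j stops at 4, i stops at 5; i≥j ⇒ return 4. v=[1,-5,-2,-7,-1,3,4,2]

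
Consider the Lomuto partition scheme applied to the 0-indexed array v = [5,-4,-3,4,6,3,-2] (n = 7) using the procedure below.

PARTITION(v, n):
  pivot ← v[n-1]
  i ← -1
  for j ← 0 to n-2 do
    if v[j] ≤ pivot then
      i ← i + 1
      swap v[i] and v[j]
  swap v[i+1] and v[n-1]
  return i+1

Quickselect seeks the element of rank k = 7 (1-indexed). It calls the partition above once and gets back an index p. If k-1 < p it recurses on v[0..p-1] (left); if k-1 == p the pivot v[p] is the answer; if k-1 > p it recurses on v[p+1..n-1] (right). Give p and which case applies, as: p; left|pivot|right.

pivot = v[6] = -2; i = -1
j=0: v[0]=5 > -2 → no swap
j=1: v[1]=-4 ≤ -2 → i=0, swap v[0],v[1] → [-4,5,-3,4,6,3,-2]
j=2: v[2]=-3 ≤ -2 → i=1, swap v[1],v[2] → [-4,-3,5,4,6,3,-2]
j=3: v[3]=4 > -2 → no swap
j=4: v[4]=6 > -2 → no swap
j=5: v[5]=3 > -2 → no swap
final swap v[2],v[6] → [-4,-3,-2,4,6,3,5]; return 2
p = 2; k-1 = 6 > 2 ⇒ right

2; right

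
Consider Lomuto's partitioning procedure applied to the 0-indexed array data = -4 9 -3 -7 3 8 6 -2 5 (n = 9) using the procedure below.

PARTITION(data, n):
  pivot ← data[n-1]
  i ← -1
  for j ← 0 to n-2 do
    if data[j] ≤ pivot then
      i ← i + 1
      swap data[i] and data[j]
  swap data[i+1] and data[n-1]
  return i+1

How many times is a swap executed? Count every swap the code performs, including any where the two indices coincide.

6

pivot = data[8] = 5; i = -1
j=0: data[0]=-4 ≤ 5 → i=0, swap data[0],data[0] (no change) → -4 9 -3 -7 3 8 6 -2 5
j=1: data[1]=9 > 5 → no swap
j=2: data[2]=-3 ≤ 5 → i=1, swap data[1],data[2] → -4 -3 9 -7 3 8 6 -2 5
j=3: data[3]=-7 ≤ 5 → i=2, swap data[2],data[3] → -4 -3 -7 9 3 8 6 -2 5
j=4: data[4]=3 ≤ 5 → i=3, swap data[3],data[4] → -4 -3 -7 3 9 8 6 -2 5
j=5: data[5]=8 > 5 → no swap
j=6: data[6]=6 > 5 → no swap
j=7: data[7]=-2 ≤ 5 → i=4, swap data[4],data[7] → -4 -3 -7 3 -2 8 6 9 5
final swap data[5],data[8] → -4 -3 -7 3 -2 5 6 9 8; return 5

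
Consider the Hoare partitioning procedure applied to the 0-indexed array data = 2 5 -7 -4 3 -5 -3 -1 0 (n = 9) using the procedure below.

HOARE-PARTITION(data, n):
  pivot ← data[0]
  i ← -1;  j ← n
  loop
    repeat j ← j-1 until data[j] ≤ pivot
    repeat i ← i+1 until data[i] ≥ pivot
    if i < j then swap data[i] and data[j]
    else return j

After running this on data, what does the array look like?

pivot=2
j stops at 8 (0), i stops at 0 (2); swap ⇒ 0 5 -7 -4 3 -5 -3 -1 2
j stops at 7 (-1), i stops at 1 (5); swap ⇒ 0 -1 -7 -4 3 -5 -3 5 2
j stops at 6 (-3), i stops at 4 (3); swap ⇒ 0 -1 -7 -4 -3 -5 3 5 2
j stops at 5, i stops at 6; i≥j ⇒ return 5. data=0 -1 -7 -4 -3 -5 3 5 2

0 -1 -7 -4 -3 -5 3 5 2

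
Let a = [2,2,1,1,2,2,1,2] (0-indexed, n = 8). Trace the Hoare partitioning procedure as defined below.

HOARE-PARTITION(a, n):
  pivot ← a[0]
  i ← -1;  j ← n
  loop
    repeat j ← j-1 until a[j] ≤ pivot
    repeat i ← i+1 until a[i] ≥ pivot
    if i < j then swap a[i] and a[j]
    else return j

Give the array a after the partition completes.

[2,1,1,1,2,2,2,2]

pivot = a[0] = 2; i = -1, j = 8
j→7 (a[7]=2≤2), i→0 (a[0]=2≥2); i<j, swap → [2,2,1,1,2,2,1,2]
j→6 (a[6]=1≤2), i→1 (a[1]=2≥2); i<j, swap → [2,1,1,1,2,2,2,2]
j→5 (a[5]=2≤2), i→4 (a[4]=2≥2); i<j, swap → [2,1,1,1,2,2,2,2]
j→4, i→5; i≥j, return j=4. a = [2,1,1,1,2,2,2,2]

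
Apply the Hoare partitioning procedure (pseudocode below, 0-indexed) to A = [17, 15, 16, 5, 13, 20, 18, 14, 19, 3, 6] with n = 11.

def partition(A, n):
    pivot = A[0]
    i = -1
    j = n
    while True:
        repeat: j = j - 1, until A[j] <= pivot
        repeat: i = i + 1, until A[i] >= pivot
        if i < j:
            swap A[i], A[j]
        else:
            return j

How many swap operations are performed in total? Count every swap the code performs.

pivot=17
j stops at 10 (6), i stops at 0 (17); swap ⇒ [6, 15, 16, 5, 13, 20, 18, 14, 19, 3, 17]
j stops at 9 (3), i stops at 5 (20); swap ⇒ [6, 15, 16, 5, 13, 3, 18, 14, 19, 20, 17]
j stops at 7 (14), i stops at 6 (18); swap ⇒ [6, 15, 16, 5, 13, 3, 14, 18, 19, 20, 17]
j stops at 6, i stops at 7; i≥j ⇒ return 6. A=[6, 15, 16, 5, 13, 3, 14, 18, 19, 20, 17]

3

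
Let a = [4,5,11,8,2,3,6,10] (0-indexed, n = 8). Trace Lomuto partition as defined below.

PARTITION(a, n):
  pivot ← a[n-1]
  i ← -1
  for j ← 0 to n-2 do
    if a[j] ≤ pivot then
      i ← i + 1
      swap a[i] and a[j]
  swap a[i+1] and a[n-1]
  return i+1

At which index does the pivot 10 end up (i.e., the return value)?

pivot=10, i=-1
j=0: 4≤10, i=0, swap(0,0) ⇒ [4,5,11,8,2,3,6,10]
j=1: 5≤10, i=1, swap(1,1) ⇒ [4,5,11,8,2,3,6,10]
j=2: 11>10, skip
j=3: 8≤10, i=2, swap(2,3) ⇒ [4,5,8,11,2,3,6,10]
j=4: 2≤10, i=3, swap(3,4) ⇒ [4,5,8,2,11,3,6,10]
j=5: 3≤10, i=4, swap(4,5) ⇒ [4,5,8,2,3,11,6,10]
j=6: 6≤10, i=5, swap(5,6) ⇒ [4,5,8,2,3,6,11,10]
swap(6,7) ⇒ [4,5,8,2,3,6,10,11]; return 6

6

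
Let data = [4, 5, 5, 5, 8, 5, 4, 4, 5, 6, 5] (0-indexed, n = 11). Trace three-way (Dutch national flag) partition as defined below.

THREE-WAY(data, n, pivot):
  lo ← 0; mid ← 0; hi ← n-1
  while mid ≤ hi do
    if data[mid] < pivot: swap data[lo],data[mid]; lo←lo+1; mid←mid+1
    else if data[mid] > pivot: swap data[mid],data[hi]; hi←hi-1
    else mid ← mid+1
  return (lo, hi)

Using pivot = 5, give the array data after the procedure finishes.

pivot = 5; lo=0, mid=0, hi=10
data[mid]=4<5: swap data[0],data[0]; lo=1,mid=1 → [4, 5, 5, 5, 8, 5, 4, 4, 5, 6, 5]
data[mid]=5=5: mid=2
data[mid]=5=5: mid=3
data[mid]=5=5: mid=4
data[mid]=8>5: swap data[4],data[10]; hi=9 → [4, 5, 5, 5, 5, 5, 4, 4, 5, 6, 8]
data[mid]=5=5: mid=5
data[mid]=5=5: mid=6
data[mid]=4<5: swap data[1],data[6]; lo=2,mid=7 → [4, 4, 5, 5, 5, 5, 5, 4, 5, 6, 8]
data[mid]=4<5: swap data[2],data[7]; lo=3,mid=8 → [4, 4, 4, 5, 5, 5, 5, 5, 5, 6, 8]
data[mid]=5=5: mid=9
data[mid]=6>5: swap data[9],data[9]; hi=8 → [4, 4, 4, 5, 5, 5, 5, 5, 5, 6, 8]
end: lo=3, hi=8; data = [4, 4, 4, 5, 5, 5, 5, 5, 5, 6, 8]

[4, 4, 4, 5, 5, 5, 5, 5, 5, 6, 8]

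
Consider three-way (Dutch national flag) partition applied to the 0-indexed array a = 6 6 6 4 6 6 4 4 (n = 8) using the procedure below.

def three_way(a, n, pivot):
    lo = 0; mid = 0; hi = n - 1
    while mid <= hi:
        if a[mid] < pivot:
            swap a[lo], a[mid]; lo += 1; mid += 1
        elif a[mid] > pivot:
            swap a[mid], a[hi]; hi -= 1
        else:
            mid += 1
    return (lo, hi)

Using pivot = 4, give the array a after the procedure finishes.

4 4 4 6 6 6 6 6

pivot = 4; lo=0, mid=0, hi=7
a[mid]=6>4: swap a[0],a[7]; hi=6 → 4 6 6 4 6 6 4 6
a[mid]=4=4: mid=1
a[mid]=6>4: swap a[1],a[6]; hi=5 → 4 4 6 4 6 6 6 6
a[mid]=4=4: mid=2
a[mid]=6>4: swap a[2],a[5]; hi=4 → 4 4 6 4 6 6 6 6
a[mid]=6>4: swap a[2],a[4]; hi=3 → 4 4 6 4 6 6 6 6
a[mid]=6>4: swap a[2],a[3]; hi=2 → 4 4 4 6 6 6 6 6
a[mid]=4=4: mid=3
end: lo=0, hi=2; a = 4 4 4 6 6 6 6 6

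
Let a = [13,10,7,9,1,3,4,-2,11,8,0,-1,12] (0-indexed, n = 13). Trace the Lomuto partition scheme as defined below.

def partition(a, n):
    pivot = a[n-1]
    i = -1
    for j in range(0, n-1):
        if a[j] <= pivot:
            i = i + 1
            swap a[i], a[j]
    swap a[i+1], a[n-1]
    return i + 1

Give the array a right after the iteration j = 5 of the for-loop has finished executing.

[10,7,9,1,3,13,4,-2,11,8,0,-1,12]

pivot = a[12] = 12; i = -1
j=0: a[0]=13 > 12 → no swap
j=1: a[1]=10 ≤ 12 → i=0, swap a[0],a[1] → [10,13,7,9,1,3,4,-2,11,8,0,-1,12]
j=2: a[2]=7 ≤ 12 → i=1, swap a[1],a[2] → [10,7,13,9,1,3,4,-2,11,8,0,-1,12]
j=3: a[3]=9 ≤ 12 → i=2, swap a[2],a[3] → [10,7,9,13,1,3,4,-2,11,8,0,-1,12]
j=4: a[4]=1 ≤ 12 → i=3, swap a[3],a[4] → [10,7,9,1,13,3,4,-2,11,8,0,-1,12]
j=5: a[5]=3 ≤ 12 → i=4, swap a[4],a[5] → [10,7,9,1,3,13,4,-2,11,8,0,-1,12]
(after j=5) a = [10,7,9,1,3,13,4,-2,11,8,0,-1,12]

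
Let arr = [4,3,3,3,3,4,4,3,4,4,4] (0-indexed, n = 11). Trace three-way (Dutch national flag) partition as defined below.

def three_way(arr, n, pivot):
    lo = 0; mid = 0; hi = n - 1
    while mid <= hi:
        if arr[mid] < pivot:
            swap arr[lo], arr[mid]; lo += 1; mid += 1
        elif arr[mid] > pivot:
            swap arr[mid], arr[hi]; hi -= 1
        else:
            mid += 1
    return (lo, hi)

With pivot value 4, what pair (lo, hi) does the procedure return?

lo=0 mid=0 hi=10
4=4: mid=1
3<4: swap(0,1), lo=1 mid=2 ⇒ [3,4,3,3,3,4,4,3,4,4,4]
3<4: swap(1,2), lo=2 mid=3 ⇒ [3,3,4,3,3,4,4,3,4,4,4]
3<4: swap(2,3), lo=3 mid=4 ⇒ [3,3,3,4,3,4,4,3,4,4,4]
3<4: swap(3,4), lo=4 mid=5 ⇒ [3,3,3,3,4,4,4,3,4,4,4]
4=4: mid=6
4=4: mid=7
3<4: swap(4,7), lo=5 mid=8 ⇒ [3,3,3,3,3,4,4,4,4,4,4]
4=4: mid=9
4=4: mid=10
4=4: mid=11
done. lo=5 hi=10; arr=[3,3,3,3,3,4,4,4,4,4,4]

(5, 10)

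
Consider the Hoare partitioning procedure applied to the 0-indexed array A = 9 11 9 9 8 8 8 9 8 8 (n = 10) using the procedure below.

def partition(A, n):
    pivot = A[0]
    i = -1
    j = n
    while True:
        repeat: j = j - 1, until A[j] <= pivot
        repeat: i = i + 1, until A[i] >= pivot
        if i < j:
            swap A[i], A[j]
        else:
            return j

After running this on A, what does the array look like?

8 8 9 8 8 8 9 9 11 9

pivot=9
j stops at 9 (8), i stops at 0 (9); swap ⇒ 8 11 9 9 8 8 8 9 8 9
j stops at 8 (8), i stops at 1 (11); swap ⇒ 8 8 9 9 8 8 8 9 11 9
j stops at 7 (9), i stops at 2 (9); swap ⇒ 8 8 9 9 8 8 8 9 11 9
j stops at 6 (8), i stops at 3 (9); swap ⇒ 8 8 9 8 8 8 9 9 11 9
j stops at 5, i stops at 6; i≥j ⇒ return 5. A=8 8 9 8 8 8 9 9 11 9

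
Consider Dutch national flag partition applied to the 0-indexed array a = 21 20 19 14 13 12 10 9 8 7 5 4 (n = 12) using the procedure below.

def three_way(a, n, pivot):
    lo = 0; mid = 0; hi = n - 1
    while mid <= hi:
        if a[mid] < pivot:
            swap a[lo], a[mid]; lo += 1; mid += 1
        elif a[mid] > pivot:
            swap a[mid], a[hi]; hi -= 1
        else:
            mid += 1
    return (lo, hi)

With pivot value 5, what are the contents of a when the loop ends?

lo=0 mid=0 hi=11
21>5: swap(0,11), hi=10 ⇒ 4 20 19 14 13 12 10 9 8 7 5 21
4<5: swap(0,0), lo=1 mid=1 ⇒ 4 20 19 14 13 12 10 9 8 7 5 21
20>5: swap(1,10), hi=9 ⇒ 4 5 19 14 13 12 10 9 8 7 20 21
5=5: mid=2
19>5: swap(2,9), hi=8 ⇒ 4 5 7 14 13 12 10 9 8 19 20 21
7>5: swap(2,8), hi=7 ⇒ 4 5 8 14 13 12 10 9 7 19 20 21
8>5: swap(2,7), hi=6 ⇒ 4 5 9 14 13 12 10 8 7 19 20 21
9>5: swap(2,6), hi=5 ⇒ 4 5 10 14 13 12 9 8 7 19 20 21
10>5: swap(2,5), hi=4 ⇒ 4 5 12 14 13 10 9 8 7 19 20 21
12>5: swap(2,4), hi=3 ⇒ 4 5 13 14 12 10 9 8 7 19 20 21
13>5: swap(2,3), hi=2 ⇒ 4 5 14 13 12 10 9 8 7 19 20 21
14>5: swap(2,2), hi=1 ⇒ 4 5 14 13 12 10 9 8 7 19 20 21
done. lo=1 hi=1; a=4 5 14 13 12 10 9 8 7 19 20 21

4 5 14 13 12 10 9 8 7 19 20 21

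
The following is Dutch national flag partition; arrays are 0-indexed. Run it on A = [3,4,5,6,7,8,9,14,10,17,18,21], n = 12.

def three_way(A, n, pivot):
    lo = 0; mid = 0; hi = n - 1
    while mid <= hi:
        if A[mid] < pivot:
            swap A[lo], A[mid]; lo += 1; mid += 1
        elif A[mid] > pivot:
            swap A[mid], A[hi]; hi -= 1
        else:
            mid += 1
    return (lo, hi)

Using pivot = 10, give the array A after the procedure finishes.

pivot = 10; lo=0, mid=0, hi=11
A[mid]=3<10: swap A[0],A[0]; lo=1,mid=1 → [3,4,5,6,7,8,9,14,10,17,18,21]
A[mid]=4<10: swap A[1],A[1]; lo=2,mid=2 → [3,4,5,6,7,8,9,14,10,17,18,21]
A[mid]=5<10: swap A[2],A[2]; lo=3,mid=3 → [3,4,5,6,7,8,9,14,10,17,18,21]
A[mid]=6<10: swap A[3],A[3]; lo=4,mid=4 → [3,4,5,6,7,8,9,14,10,17,18,21]
A[mid]=7<10: swap A[4],A[4]; lo=5,mid=5 → [3,4,5,6,7,8,9,14,10,17,18,21]
A[mid]=8<10: swap A[5],A[5]; lo=6,mid=6 → [3,4,5,6,7,8,9,14,10,17,18,21]
A[mid]=9<10: swap A[6],A[6]; lo=7,mid=7 → [3,4,5,6,7,8,9,14,10,17,18,21]
A[mid]=14>10: swap A[7],A[11]; hi=10 → [3,4,5,6,7,8,9,21,10,17,18,14]
A[mid]=21>10: swap A[7],A[10]; hi=9 → [3,4,5,6,7,8,9,18,10,17,21,14]
A[mid]=18>10: swap A[7],A[9]; hi=8 → [3,4,5,6,7,8,9,17,10,18,21,14]
A[mid]=17>10: swap A[7],A[8]; hi=7 → [3,4,5,6,7,8,9,10,17,18,21,14]
A[mid]=10=10: mid=8
end: lo=7, hi=7; A = [3,4,5,6,7,8,9,10,17,18,21,14]

[3,4,5,6,7,8,9,10,17,18,21,14]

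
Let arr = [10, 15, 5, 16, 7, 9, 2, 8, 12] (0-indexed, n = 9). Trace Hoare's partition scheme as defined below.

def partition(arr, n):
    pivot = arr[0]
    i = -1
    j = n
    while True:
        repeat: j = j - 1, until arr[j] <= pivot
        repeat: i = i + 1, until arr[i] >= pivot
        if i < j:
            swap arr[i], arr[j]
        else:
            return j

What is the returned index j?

4

pivot = arr[0] = 10; i = -1, j = 9
j→7 (arr[7]=8≤10), i→0 (arr[0]=10≥10); i<j, swap → [8, 15, 5, 16, 7, 9, 2, 10, 12]
j→6 (arr[6]=2≤10), i→1 (arr[1]=15≥10); i<j, swap → [8, 2, 5, 16, 7, 9, 15, 10, 12]
j→5 (arr[5]=9≤10), i→3 (arr[3]=16≥10); i<j, swap → [8, 2, 5, 9, 7, 16, 15, 10, 12]
j→4, i→5; i≥j, return j=4. arr = [8, 2, 5, 9, 7, 16, 15, 10, 12]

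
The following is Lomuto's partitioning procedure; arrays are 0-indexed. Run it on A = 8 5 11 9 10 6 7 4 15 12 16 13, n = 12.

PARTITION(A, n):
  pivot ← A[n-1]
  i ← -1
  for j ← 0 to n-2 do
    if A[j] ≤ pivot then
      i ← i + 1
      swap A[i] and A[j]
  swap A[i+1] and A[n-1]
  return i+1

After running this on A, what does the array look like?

8 5 11 9 10 6 7 4 12 13 16 15

pivot=13, i=-1
j=0: 8≤13, i=0, swap(0,0) ⇒ 8 5 11 9 10 6 7 4 15 12 16 13
j=1: 5≤13, i=1, swap(1,1) ⇒ 8 5 11 9 10 6 7 4 15 12 16 13
j=2: 11≤13, i=2, swap(2,2) ⇒ 8 5 11 9 10 6 7 4 15 12 16 13
j=3: 9≤13, i=3, swap(3,3) ⇒ 8 5 11 9 10 6 7 4 15 12 16 13
j=4: 10≤13, i=4, swap(4,4) ⇒ 8 5 11 9 10 6 7 4 15 12 16 13
j=5: 6≤13, i=5, swap(5,5) ⇒ 8 5 11 9 10 6 7 4 15 12 16 13
j=6: 7≤13, i=6, swap(6,6) ⇒ 8 5 11 9 10 6 7 4 15 12 16 13
j=7: 4≤13, i=7, swap(7,7) ⇒ 8 5 11 9 10 6 7 4 15 12 16 13
j=8: 15>13, skip
j=9: 12≤13, i=8, swap(8,9) ⇒ 8 5 11 9 10 6 7 4 12 15 16 13
j=10: 16>13, skip
swap(9,11) ⇒ 8 5 11 9 10 6 7 4 12 13 16 15; return 9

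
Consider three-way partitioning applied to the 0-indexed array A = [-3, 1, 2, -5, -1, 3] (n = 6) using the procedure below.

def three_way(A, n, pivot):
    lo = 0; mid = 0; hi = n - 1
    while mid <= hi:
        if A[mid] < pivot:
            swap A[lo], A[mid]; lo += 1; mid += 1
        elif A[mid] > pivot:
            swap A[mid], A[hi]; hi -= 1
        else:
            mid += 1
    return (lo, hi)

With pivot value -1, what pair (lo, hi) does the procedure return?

lo=0 mid=0 hi=5
-3<-1: swap(0,0), lo=1 mid=1 ⇒ [-3, 1, 2, -5, -1, 3]
1>-1: swap(1,5), hi=4 ⇒ [-3, 3, 2, -5, -1, 1]
3>-1: swap(1,4), hi=3 ⇒ [-3, -1, 2, -5, 3, 1]
-1=-1: mid=2
2>-1: swap(2,3), hi=2 ⇒ [-3, -1, -5, 2, 3, 1]
-5<-1: swap(1,2), lo=2 mid=3 ⇒ [-3, -5, -1, 2, 3, 1]
done. lo=2 hi=2; A=[-3, -5, -1, 2, 3, 1]

(2, 2)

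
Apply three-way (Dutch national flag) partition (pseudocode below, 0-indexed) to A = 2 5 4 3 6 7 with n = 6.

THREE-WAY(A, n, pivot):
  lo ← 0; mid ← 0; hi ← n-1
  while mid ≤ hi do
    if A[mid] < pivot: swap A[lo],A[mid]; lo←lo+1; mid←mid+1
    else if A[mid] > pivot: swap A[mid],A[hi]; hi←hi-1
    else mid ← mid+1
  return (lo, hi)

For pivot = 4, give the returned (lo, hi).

lo=0 mid=0 hi=5
2<4: swap(0,0), lo=1 mid=1 ⇒ 2 5 4 3 6 7
5>4: swap(1,5), hi=4 ⇒ 2 7 4 3 6 5
7>4: swap(1,4), hi=3 ⇒ 2 6 4 3 7 5
6>4: swap(1,3), hi=2 ⇒ 2 3 4 6 7 5
3<4: swap(1,1), lo=2 mid=2 ⇒ 2 3 4 6 7 5
4=4: mid=3
done. lo=2 hi=2; A=2 3 4 6 7 5

(2, 2)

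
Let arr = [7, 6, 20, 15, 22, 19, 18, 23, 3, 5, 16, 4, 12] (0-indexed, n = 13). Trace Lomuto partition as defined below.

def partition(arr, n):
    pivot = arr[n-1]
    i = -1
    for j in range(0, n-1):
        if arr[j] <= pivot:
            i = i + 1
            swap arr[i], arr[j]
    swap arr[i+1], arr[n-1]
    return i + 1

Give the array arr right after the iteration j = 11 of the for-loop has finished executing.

[7, 6, 3, 5, 4, 19, 18, 23, 20, 15, 16, 22, 12]

pivot = arr[12] = 12; i = -1
j=0: arr[0]=7 ≤ 12 → i=0, swap arr[0],arr[0] (no change) → [7, 6, 20, 15, 22, 19, 18, 23, 3, 5, 16, 4, 12]
j=1: arr[1]=6 ≤ 12 → i=1, swap arr[1],arr[1] (no change) → [7, 6, 20, 15, 22, 19, 18, 23, 3, 5, 16, 4, 12]
j=2: arr[2]=20 > 12 → no swap
j=3: arr[3]=15 > 12 → no swap
j=4: arr[4]=22 > 12 → no swap
j=5: arr[5]=19 > 12 → no swap
j=6: arr[6]=18 > 12 → no swap
j=7: arr[7]=23 > 12 → no swap
j=8: arr[8]=3 ≤ 12 → i=2, swap arr[2],arr[8] → [7, 6, 3, 15, 22, 19, 18, 23, 20, 5, 16, 4, 12]
j=9: arr[9]=5 ≤ 12 → i=3, swap arr[3],arr[9] → [7, 6, 3, 5, 22, 19, 18, 23, 20, 15, 16, 4, 12]
j=10: arr[10]=16 > 12 → no swap
j=11: arr[11]=4 ≤ 12 → i=4, swap arr[4],arr[11] → [7, 6, 3, 5, 4, 19, 18, 23, 20, 15, 16, 22, 12]
(after j=11) arr = [7, 6, 3, 5, 4, 19, 18, 23, 20, 15, 16, 22, 12]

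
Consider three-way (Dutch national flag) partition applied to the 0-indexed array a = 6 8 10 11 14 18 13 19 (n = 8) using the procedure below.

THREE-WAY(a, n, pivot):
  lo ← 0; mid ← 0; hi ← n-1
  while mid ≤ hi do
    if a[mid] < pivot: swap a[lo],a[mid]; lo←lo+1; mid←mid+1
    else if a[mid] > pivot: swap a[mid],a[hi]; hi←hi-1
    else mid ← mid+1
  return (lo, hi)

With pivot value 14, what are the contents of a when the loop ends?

6 8 10 11 13 14 19 18

lo=0 mid=0 hi=7
6<14: swap(0,0), lo=1 mid=1 ⇒ 6 8 10 11 14 18 13 19
8<14: swap(1,1), lo=2 mid=2 ⇒ 6 8 10 11 14 18 13 19
10<14: swap(2,2), lo=3 mid=3 ⇒ 6 8 10 11 14 18 13 19
11<14: swap(3,3), lo=4 mid=4 ⇒ 6 8 10 11 14 18 13 19
14=14: mid=5
18>14: swap(5,7), hi=6 ⇒ 6 8 10 11 14 19 13 18
19>14: swap(5,6), hi=5 ⇒ 6 8 10 11 14 13 19 18
13<14: swap(4,5), lo=5 mid=6 ⇒ 6 8 10 11 13 14 19 18
done. lo=5 hi=5; a=6 8 10 11 13 14 19 18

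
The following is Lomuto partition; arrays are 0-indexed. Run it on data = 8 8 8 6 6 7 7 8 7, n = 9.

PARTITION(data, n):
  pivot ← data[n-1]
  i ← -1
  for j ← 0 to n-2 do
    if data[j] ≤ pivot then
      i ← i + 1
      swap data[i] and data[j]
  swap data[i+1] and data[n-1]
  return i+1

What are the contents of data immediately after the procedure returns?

pivot = data[8] = 7; i = -1
j=0: data[0]=8 > 7 → no swap
j=1: data[1]=8 > 7 → no swap
j=2: data[2]=8 > 7 → no swap
j=3: data[3]=6 ≤ 7 → i=0, swap data[0],data[3] → 6 8 8 8 6 7 7 8 7
j=4: data[4]=6 ≤ 7 → i=1, swap data[1],data[4] → 6 6 8 8 8 7 7 8 7
j=5: data[5]=7 ≤ 7 → i=2, swap data[2],data[5] → 6 6 7 8 8 8 7 8 7
j=6: data[6]=7 ≤ 7 → i=3, swap data[3],data[6] → 6 6 7 7 8 8 8 8 7
j=7: data[7]=8 > 7 → no swap
final swap data[4],data[8] → 6 6 7 7 7 8 8 8 8; return 4

6 6 7 7 7 8 8 8 8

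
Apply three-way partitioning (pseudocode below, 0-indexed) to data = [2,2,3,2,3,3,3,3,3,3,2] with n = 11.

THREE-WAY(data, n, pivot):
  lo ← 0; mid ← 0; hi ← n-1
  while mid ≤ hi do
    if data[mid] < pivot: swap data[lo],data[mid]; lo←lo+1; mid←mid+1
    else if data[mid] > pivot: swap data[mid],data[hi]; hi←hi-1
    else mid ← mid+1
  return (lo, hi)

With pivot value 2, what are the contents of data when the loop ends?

[2,2,2,2,3,3,3,3,3,3,3]

lo=0 mid=0 hi=10
2=2: mid=1
2=2: mid=2
3>2: swap(2,10), hi=9 ⇒ [2,2,2,2,3,3,3,3,3,3,3]
2=2: mid=3
2=2: mid=4
3>2: swap(4,9), hi=8 ⇒ [2,2,2,2,3,3,3,3,3,3,3]
3>2: swap(4,8), hi=7 ⇒ [2,2,2,2,3,3,3,3,3,3,3]
3>2: swap(4,7), hi=6 ⇒ [2,2,2,2,3,3,3,3,3,3,3]
3>2: swap(4,6), hi=5 ⇒ [2,2,2,2,3,3,3,3,3,3,3]
3>2: swap(4,5), hi=4 ⇒ [2,2,2,2,3,3,3,3,3,3,3]
3>2: swap(4,4), hi=3 ⇒ [2,2,2,2,3,3,3,3,3,3,3]
done. lo=0 hi=3; data=[2,2,2,2,3,3,3,3,3,3,3]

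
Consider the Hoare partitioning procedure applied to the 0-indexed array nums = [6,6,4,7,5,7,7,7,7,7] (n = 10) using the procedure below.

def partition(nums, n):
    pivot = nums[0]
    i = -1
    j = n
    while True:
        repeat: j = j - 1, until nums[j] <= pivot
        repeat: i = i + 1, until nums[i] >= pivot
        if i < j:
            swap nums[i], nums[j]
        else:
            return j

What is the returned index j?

1

pivot = nums[0] = 6; i = -1, j = 10
j→4 (nums[4]=5≤6), i→0 (nums[0]=6≥6); i<j, swap → [5,6,4,7,6,7,7,7,7,7]
j→2 (nums[2]=4≤6), i→1 (nums[1]=6≥6); i<j, swap → [5,4,6,7,6,7,7,7,7,7]
j→1, i→2; i≥j, return j=1. nums = [5,4,6,7,6,7,7,7,7,7]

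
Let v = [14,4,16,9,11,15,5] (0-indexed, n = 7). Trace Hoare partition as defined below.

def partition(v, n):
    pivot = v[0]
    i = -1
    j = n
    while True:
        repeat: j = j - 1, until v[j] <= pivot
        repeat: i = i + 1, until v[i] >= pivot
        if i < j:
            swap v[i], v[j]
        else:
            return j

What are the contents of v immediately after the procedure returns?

pivot = v[0] = 14; i = -1, j = 7
j→6 (v[6]=5≤14), i→0 (v[0]=14≥14); i<j, swap → [5,4,16,9,11,15,14]
j→4 (v[4]=11≤14), i→2 (v[2]=16≥14); i<j, swap → [5,4,11,9,16,15,14]
j→3, i→4; i≥j, return j=3. v = [5,4,11,9,16,15,14]

[5,4,11,9,16,15,14]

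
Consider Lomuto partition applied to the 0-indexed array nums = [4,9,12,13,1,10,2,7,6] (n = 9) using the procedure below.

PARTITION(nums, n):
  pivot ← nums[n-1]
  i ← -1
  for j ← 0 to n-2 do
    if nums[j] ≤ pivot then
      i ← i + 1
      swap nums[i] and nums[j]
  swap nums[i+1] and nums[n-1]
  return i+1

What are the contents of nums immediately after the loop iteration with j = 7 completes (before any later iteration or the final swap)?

[4,1,2,13,9,10,12,7,6]

pivot=6, i=-1
j=0: 4≤6, i=0, swap(0,0) ⇒ [4,9,12,13,1,10,2,7,6]
j=1: 9>6, skip
j=2: 12>6, skip
j=3: 13>6, skip
j=4: 1≤6, i=1, swap(1,4) ⇒ [4,1,12,13,9,10,2,7,6]
j=5: 10>6, skip
j=6: 2≤6, i=2, swap(2,6) ⇒ [4,1,2,13,9,10,12,7,6]
j=7: 7>6, skip
(after j=7) nums = [4,1,2,13,9,10,12,7,6]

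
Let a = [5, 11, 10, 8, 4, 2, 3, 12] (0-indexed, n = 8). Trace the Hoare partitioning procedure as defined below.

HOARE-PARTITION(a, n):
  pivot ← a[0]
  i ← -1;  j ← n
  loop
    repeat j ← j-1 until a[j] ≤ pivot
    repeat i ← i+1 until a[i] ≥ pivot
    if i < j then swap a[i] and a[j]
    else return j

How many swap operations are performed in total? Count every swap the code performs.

pivot=5
j stops at 6 (3), i stops at 0 (5); swap ⇒ [3, 11, 10, 8, 4, 2, 5, 12]
j stops at 5 (2), i stops at 1 (11); swap ⇒ [3, 2, 10, 8, 4, 11, 5, 12]
j stops at 4 (4), i stops at 2 (10); swap ⇒ [3, 2, 4, 8, 10, 11, 5, 12]
j stops at 2, i stops at 3; i≥j ⇒ return 2. a=[3, 2, 4, 8, 10, 11, 5, 12]

3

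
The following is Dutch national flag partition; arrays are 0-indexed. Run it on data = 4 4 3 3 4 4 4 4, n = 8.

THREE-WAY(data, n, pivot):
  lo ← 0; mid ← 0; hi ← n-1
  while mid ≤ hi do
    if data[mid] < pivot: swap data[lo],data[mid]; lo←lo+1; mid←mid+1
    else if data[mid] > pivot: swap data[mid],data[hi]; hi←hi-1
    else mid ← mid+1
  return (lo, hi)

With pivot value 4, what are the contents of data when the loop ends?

lo=0 mid=0 hi=7
4=4: mid=1
4=4: mid=2
3<4: swap(0,2), lo=1 mid=3 ⇒ 3 4 4 3 4 4 4 4
3<4: swap(1,3), lo=2 mid=4 ⇒ 3 3 4 4 4 4 4 4
4=4: mid=5
4=4: mid=6
4=4: mid=7
4=4: mid=8
done. lo=2 hi=7; data=3 3 4 4 4 4 4 4

3 3 4 4 4 4 4 4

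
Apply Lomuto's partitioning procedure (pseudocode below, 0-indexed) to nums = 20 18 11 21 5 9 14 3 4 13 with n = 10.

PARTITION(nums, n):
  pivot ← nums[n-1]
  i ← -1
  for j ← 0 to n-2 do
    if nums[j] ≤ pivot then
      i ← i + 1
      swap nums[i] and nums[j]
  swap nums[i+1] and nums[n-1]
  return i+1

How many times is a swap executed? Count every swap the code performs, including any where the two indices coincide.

6

pivot = nums[9] = 13; i = -1
j=0: nums[0]=20 > 13 → no swap
j=1: nums[1]=18 > 13 → no swap
j=2: nums[2]=11 ≤ 13 → i=0, swap nums[0],nums[2] → 11 18 20 21 5 9 14 3 4 13
j=3: nums[3]=21 > 13 → no swap
j=4: nums[4]=5 ≤ 13 → i=1, swap nums[1],nums[4] → 11 5 20 21 18 9 14 3 4 13
j=5: nums[5]=9 ≤ 13 → i=2, swap nums[2],nums[5] → 11 5 9 21 18 20 14 3 4 13
j=6: nums[6]=14 > 13 → no swap
j=7: nums[7]=3 ≤ 13 → i=3, swap nums[3],nums[7] → 11 5 9 3 18 20 14 21 4 13
j=8: nums[8]=4 ≤ 13 → i=4, swap nums[4],nums[8] → 11 5 9 3 4 20 14 21 18 13
final swap nums[5],nums[9] → 11 5 9 3 4 13 14 21 18 20; return 5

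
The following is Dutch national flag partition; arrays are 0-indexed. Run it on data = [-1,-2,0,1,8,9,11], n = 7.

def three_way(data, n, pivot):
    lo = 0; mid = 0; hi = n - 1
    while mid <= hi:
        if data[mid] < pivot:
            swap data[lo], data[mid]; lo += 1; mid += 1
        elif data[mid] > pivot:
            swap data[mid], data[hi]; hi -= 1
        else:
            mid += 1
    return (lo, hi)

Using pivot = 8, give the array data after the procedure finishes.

lo=0 mid=0 hi=6
-1<8: swap(0,0), lo=1 mid=1 ⇒ [-1,-2,0,1,8,9,11]
-2<8: swap(1,1), lo=2 mid=2 ⇒ [-1,-2,0,1,8,9,11]
0<8: swap(2,2), lo=3 mid=3 ⇒ [-1,-2,0,1,8,9,11]
1<8: swap(3,3), lo=4 mid=4 ⇒ [-1,-2,0,1,8,9,11]
8=8: mid=5
9>8: swap(5,6), hi=5 ⇒ [-1,-2,0,1,8,11,9]
11>8: swap(5,5), hi=4 ⇒ [-1,-2,0,1,8,11,9]
done. lo=4 hi=4; data=[-1,-2,0,1,8,11,9]

[-1,-2,0,1,8,11,9]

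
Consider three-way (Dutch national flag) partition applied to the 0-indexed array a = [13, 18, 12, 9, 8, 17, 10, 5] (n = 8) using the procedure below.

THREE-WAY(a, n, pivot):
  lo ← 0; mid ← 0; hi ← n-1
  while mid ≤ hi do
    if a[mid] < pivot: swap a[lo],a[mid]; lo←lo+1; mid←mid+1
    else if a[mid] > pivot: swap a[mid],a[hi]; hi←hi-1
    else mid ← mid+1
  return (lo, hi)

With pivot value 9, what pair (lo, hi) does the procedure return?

lo=0 mid=0 hi=7
13>9: swap(0,7), hi=6 ⇒ [5, 18, 12, 9, 8, 17, 10, 13]
5<9: swap(0,0), lo=1 mid=1 ⇒ [5, 18, 12, 9, 8, 17, 10, 13]
18>9: swap(1,6), hi=5 ⇒ [5, 10, 12, 9, 8, 17, 18, 13]
10>9: swap(1,5), hi=4 ⇒ [5, 17, 12, 9, 8, 10, 18, 13]
17>9: swap(1,4), hi=3 ⇒ [5, 8, 12, 9, 17, 10, 18, 13]
8<9: swap(1,1), lo=2 mid=2 ⇒ [5, 8, 12, 9, 17, 10, 18, 13]
12>9: swap(2,3), hi=2 ⇒ [5, 8, 9, 12, 17, 10, 18, 13]
9=9: mid=3
done. lo=2 hi=2; a=[5, 8, 9, 12, 17, 10, 18, 13]

(2, 2)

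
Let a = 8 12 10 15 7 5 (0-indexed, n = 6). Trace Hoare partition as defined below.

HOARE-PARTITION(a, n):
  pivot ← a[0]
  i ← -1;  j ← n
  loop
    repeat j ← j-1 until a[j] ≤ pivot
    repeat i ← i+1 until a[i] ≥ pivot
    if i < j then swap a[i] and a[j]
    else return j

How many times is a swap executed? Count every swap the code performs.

2

pivot = a[0] = 8; i = -1, j = 6
j→5 (a[5]=5≤8), i→0 (a[0]=8≥8); i<j, swap → 5 12 10 15 7 8
j→4 (a[4]=7≤8), i→1 (a[1]=12≥8); i<j, swap → 5 7 10 15 12 8
j→1, i→2; i≥j, return j=1. a = 5 7 10 15 12 8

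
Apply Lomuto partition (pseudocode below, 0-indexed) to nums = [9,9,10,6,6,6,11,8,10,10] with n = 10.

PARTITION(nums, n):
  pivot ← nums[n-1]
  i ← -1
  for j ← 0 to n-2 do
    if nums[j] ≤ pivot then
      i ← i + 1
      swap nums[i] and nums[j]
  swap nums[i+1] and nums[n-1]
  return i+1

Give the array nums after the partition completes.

[9,9,10,6,6,6,8,10,10,11]

pivot = nums[9] = 10; i = -1
j=0: nums[0]=9 ≤ 10 → i=0, swap nums[0],nums[0] (no change) → [9,9,10,6,6,6,11,8,10,10]
j=1: nums[1]=9 ≤ 10 → i=1, swap nums[1],nums[1] (no change) → [9,9,10,6,6,6,11,8,10,10]
j=2: nums[2]=10 ≤ 10 → i=2, swap nums[2],nums[2] (no change) → [9,9,10,6,6,6,11,8,10,10]
j=3: nums[3]=6 ≤ 10 → i=3, swap nums[3],nums[3] (no change) → [9,9,10,6,6,6,11,8,10,10]
j=4: nums[4]=6 ≤ 10 → i=4, swap nums[4],nums[4] (no change) → [9,9,10,6,6,6,11,8,10,10]
j=5: nums[5]=6 ≤ 10 → i=5, swap nums[5],nums[5] (no change) → [9,9,10,6,6,6,11,8,10,10]
j=6: nums[6]=11 > 10 → no swap
j=7: nums[7]=8 ≤ 10 → i=6, swap nums[6],nums[7] → [9,9,10,6,6,6,8,11,10,10]
j=8: nums[8]=10 ≤ 10 → i=7, swap nums[7],nums[8] → [9,9,10,6,6,6,8,10,11,10]
final swap nums[8],nums[9] → [9,9,10,6,6,6,8,10,10,11]; return 8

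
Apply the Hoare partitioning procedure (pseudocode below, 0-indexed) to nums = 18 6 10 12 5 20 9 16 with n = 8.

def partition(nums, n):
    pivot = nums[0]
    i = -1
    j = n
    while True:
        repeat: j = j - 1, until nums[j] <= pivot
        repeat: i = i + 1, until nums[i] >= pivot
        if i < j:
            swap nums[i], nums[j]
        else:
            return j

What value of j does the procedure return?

5

pivot = nums[0] = 18; i = -1, j = 8
j→7 (nums[7]=16≤18), i→0 (nums[0]=18≥18); i<j, swap → 16 6 10 12 5 20 9 18
j→6 (nums[6]=9≤18), i→5 (nums[5]=20≥18); i<j, swap → 16 6 10 12 5 9 20 18
j→5, i→6; i≥j, return j=5. nums = 16 6 10 12 5 9 20 18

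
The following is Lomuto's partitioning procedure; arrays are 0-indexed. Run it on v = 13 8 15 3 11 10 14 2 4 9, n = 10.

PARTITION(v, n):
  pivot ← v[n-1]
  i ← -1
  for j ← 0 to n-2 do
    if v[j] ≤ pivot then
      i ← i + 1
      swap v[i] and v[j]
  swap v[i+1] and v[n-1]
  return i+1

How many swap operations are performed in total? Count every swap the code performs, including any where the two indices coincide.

pivot = v[9] = 9; i = -1
j=0: v[0]=13 > 9 → no swap
j=1: v[1]=8 ≤ 9 → i=0, swap v[0],v[1] → 8 13 15 3 11 10 14 2 4 9
j=2: v[2]=15 > 9 → no swap
j=3: v[3]=3 ≤ 9 → i=1, swap v[1],v[3] → 8 3 15 13 11 10 14 2 4 9
j=4: v[4]=11 > 9 → no swap
j=5: v[5]=10 > 9 → no swap
j=6: v[6]=14 > 9 → no swap
j=7: v[7]=2 ≤ 9 → i=2, swap v[2],v[7] → 8 3 2 13 11 10 14 15 4 9
j=8: v[8]=4 ≤ 9 → i=3, swap v[3],v[8] → 8 3 2 4 11 10 14 15 13 9
final swap v[4],v[9] → 8 3 2 4 9 10 14 15 13 11; return 4

5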